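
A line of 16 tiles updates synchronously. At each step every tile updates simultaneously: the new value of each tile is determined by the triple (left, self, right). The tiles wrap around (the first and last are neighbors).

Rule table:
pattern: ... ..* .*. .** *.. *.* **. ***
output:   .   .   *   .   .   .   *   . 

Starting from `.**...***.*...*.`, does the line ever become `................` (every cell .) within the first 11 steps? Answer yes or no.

..*.....*.*...*.
..*.....*.*...*.  (fixed point — unchanged through step 11)
step 11 is ..*.....*.*...*., still not uniform .

no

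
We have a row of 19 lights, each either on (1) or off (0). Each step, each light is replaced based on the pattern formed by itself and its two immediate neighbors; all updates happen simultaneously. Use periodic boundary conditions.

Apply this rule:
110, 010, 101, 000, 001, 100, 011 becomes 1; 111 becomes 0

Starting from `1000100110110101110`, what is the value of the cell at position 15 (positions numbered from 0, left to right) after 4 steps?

1111111111111111011
0000000000000001110
1111111111111111011  (repeats step 1; period 2)
step 4: 0000000000000001110
position 15 holds 1

1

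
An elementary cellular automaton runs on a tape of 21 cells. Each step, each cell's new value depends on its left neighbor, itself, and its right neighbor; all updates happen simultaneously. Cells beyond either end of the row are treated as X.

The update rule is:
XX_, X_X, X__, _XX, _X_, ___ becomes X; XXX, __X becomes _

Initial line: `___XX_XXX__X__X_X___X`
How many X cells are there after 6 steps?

14

step 1: XX_XXXX_XX_XX_XXXXX_X
step 2: _XXX__XXXXXXXXX___XXX
step 3: XX_XX_X_______XXX_X__
step 4: _XXXXXXXXXXXX_X_XXXX_
step 5: XX__________XXXXX__XX
step 6: _XXXXXXXXXX_X___XX_X_
count of X: 14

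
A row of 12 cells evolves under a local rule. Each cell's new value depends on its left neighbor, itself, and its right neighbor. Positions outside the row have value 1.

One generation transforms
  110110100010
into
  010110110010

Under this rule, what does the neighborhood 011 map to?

At position 3 the neighborhood is 011; the next row has 1 there.

1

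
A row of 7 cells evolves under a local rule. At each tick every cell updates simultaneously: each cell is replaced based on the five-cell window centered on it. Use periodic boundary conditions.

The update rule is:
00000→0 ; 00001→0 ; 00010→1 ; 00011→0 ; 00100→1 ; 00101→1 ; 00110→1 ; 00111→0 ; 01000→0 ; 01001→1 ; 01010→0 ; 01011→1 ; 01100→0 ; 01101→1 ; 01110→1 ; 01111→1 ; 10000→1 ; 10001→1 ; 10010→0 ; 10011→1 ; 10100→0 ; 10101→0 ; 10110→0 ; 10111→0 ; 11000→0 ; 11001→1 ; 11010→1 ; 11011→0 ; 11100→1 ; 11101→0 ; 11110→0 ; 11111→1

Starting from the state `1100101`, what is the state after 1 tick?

1110110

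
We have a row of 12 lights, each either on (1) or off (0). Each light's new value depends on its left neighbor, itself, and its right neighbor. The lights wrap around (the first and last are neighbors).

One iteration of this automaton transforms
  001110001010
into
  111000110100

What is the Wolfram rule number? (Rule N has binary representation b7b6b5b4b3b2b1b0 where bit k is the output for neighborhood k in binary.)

position 3: 111 → 0  (bit 7 = 0)
position 4: 110 → 0  (bit 6 = 0)
position 9: 101 → 1  (bit 5 = 1)
position 5: 100 → 0  (bit 4 = 0)
position 2: 011 → 1  (bit 3 = 1)
position 8: 010 → 0  (bit 2 = 0)
position 1: 001 → 1  (bit 1 = 1)
position 0: 000 → 1  (bit 0 = 1)
bits b7..b0 = 00101011 = 43

43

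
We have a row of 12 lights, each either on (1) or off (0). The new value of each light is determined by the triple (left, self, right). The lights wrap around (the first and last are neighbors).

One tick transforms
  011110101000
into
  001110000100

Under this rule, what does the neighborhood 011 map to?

0

At position 1 the neighborhood is 011; the next row has 0 there.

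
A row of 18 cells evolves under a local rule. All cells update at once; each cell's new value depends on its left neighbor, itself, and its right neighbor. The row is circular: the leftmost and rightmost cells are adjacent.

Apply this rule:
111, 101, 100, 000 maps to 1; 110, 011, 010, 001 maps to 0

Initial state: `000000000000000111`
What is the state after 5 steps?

111111111111110010
011111111111101001
101111111111010100
010111111110101010
001011111101010101

001011111101010101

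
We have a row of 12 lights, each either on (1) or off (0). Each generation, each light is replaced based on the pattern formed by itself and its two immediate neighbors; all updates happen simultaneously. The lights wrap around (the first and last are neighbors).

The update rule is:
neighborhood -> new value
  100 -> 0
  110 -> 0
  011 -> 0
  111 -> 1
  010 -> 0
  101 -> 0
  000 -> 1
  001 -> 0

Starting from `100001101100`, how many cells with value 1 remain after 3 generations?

001100000000
100001111111
001100111111
count of 1: 8

8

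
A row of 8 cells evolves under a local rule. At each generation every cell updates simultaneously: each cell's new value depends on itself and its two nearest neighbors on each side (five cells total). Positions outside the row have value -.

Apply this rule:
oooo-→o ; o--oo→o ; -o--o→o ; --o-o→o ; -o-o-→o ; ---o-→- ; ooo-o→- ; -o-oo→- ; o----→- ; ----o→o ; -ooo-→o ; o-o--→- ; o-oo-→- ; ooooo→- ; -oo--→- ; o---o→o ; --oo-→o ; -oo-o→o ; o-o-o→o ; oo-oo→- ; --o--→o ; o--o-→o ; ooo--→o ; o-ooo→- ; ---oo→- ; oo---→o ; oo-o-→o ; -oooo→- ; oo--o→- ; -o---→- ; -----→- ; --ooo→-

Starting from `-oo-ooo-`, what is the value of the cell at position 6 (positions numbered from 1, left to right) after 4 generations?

o

generation 1: -oo--ooo
generation 2: -o--o-oo
generation 3: -oooo---
generation 4: ---ooo--
position 6 holds o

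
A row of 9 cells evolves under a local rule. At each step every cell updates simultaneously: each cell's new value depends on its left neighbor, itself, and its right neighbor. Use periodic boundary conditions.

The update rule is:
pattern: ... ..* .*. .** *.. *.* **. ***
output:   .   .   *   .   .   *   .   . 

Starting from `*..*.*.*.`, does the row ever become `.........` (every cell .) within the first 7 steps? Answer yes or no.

*..******
.........
all cells are . at step 2

yes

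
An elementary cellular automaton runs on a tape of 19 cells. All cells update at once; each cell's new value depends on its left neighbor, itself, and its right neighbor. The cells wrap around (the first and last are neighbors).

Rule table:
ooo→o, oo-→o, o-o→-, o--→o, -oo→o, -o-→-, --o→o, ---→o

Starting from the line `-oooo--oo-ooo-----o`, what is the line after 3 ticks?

ooooooooo-ooooooooo

tick 1: -oooooooo-oooooooo-
tick 2: ooooooooo-ooooooooo
tick 3: ooooooooo-ooooooooo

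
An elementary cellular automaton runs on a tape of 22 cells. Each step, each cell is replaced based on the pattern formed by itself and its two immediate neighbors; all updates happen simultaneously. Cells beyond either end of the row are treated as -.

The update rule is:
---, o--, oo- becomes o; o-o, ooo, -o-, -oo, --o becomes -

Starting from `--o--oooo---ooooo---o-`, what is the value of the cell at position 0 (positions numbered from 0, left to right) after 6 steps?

step 1: o--o----ooo-----ooo--o
step 2: -o--ooo---ooooo---oo--
step 3: --o---ooo-----ooo--ooo
step 4: o--oo---ooooo---oo---o
step 5: -o--ooo-----ooo--ooo--
step 6: --o---ooooo---oo---ooo
position 0 holds -

-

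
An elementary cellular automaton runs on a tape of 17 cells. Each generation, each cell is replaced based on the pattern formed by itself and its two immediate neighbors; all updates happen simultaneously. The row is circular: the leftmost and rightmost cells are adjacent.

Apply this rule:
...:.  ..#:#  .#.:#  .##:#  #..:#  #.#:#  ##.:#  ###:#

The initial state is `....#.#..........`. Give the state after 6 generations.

...#####.........
..#######........
.#########.......
###########......
############....#
#############..##

#############..##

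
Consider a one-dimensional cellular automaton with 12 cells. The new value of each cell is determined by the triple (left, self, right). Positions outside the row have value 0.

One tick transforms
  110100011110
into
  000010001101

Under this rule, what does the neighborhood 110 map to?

0

At position 1 the neighborhood is 110; the next row has 0 there.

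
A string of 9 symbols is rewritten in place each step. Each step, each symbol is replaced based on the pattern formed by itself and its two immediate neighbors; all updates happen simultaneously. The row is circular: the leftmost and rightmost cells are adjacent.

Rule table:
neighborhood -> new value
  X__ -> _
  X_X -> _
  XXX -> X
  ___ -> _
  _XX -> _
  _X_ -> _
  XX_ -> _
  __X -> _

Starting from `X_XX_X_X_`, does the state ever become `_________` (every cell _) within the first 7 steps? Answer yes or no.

_________
all cells are _ at step 1

yes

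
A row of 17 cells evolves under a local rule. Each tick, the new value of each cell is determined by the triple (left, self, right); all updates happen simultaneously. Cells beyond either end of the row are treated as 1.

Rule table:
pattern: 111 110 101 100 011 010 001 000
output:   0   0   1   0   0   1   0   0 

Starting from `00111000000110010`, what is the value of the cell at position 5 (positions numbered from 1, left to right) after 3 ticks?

tick 1: 00000000000000011
tick 2: 00000000000000000
tick 3: 00000000000000000
position 5 holds 0

0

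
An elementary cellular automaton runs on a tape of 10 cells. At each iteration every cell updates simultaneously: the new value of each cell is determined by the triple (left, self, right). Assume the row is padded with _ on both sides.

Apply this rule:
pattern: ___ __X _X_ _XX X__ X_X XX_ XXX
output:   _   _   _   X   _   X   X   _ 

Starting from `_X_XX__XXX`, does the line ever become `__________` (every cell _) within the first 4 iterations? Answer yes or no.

__XXX__X_X
__X_X___X_
___X______
__________
all cells are _ at iteration 4

yes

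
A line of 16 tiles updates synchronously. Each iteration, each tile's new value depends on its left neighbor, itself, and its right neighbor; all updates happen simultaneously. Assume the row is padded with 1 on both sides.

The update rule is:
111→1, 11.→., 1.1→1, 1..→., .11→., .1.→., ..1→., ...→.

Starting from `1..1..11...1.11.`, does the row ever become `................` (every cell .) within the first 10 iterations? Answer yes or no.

............1..1
................
all cells are . at iteration 2

yes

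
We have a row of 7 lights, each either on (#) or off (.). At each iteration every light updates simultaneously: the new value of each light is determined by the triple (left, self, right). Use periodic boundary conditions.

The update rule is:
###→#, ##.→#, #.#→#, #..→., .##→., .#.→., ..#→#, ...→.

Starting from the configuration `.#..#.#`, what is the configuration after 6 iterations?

#.#..#.

iteration 1: #..#.#.
iteration 2: ..#.#.#
iteration 3: .#.#.#.
iteration 4: #.#.#..
iteration 5: .#.#..#
iteration 6: #.#..#.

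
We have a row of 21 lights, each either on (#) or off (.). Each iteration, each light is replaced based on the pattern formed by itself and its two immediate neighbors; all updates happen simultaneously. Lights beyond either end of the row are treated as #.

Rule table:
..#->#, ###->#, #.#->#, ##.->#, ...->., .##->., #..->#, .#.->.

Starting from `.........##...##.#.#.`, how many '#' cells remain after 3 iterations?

12

#.......#.##.#.##.#.#
##.....#.#.##.#.##.#.
###...#.#.#.##.#.##.#
count of #: 12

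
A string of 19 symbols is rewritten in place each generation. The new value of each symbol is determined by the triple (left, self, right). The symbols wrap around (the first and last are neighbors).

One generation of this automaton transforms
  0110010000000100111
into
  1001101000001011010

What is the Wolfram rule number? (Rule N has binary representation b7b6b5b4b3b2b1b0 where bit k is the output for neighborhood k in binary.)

178

position 17: 111 → 1  (bit 7 = 1)
position 2: 110 → 0  (bit 6 = 0)
position 0: 101 → 1  (bit 5 = 1)
position 3: 100 → 1  (bit 4 = 1)
position 1: 011 → 0  (bit 3 = 0)
position 5: 010 → 0  (bit 2 = 0)
position 4: 001 → 1  (bit 1 = 1)
position 7: 000 → 0  (bit 0 = 0)
bits b7..b0 = 10110010 = 178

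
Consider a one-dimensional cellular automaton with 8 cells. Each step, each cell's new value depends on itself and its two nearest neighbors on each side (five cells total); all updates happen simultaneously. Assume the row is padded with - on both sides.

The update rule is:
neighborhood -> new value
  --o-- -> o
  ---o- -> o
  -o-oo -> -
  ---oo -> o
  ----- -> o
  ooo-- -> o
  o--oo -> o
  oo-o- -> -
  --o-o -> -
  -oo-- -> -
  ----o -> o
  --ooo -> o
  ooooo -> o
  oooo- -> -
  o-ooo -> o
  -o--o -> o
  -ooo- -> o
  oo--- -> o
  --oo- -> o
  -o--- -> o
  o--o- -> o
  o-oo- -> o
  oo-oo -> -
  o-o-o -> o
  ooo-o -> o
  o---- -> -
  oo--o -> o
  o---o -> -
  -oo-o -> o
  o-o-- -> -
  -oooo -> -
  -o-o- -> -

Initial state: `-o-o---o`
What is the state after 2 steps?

oo-o--o-

o---o-oo
oo-o--o-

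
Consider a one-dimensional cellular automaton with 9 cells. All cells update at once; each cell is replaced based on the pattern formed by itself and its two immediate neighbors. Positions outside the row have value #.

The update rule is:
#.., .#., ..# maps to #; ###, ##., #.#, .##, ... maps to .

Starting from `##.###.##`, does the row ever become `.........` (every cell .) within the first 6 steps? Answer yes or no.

step 1: .........
all cells are . at step 1

yes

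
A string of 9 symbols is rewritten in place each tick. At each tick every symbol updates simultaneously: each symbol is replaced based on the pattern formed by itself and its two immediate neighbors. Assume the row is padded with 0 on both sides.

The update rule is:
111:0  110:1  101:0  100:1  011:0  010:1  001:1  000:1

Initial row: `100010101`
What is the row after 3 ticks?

111110101
000010101
111110101

111110101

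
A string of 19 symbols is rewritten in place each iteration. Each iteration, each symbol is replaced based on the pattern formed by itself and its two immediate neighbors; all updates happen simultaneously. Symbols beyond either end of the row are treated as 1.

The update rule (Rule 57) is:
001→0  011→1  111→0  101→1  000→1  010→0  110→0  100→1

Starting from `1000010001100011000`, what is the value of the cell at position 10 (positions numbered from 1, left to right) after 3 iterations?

1

iteration 1: 0111001101011010110
iteration 2: 1100101010110101101
iteration 3: 0010010101101011011
position 10 holds 1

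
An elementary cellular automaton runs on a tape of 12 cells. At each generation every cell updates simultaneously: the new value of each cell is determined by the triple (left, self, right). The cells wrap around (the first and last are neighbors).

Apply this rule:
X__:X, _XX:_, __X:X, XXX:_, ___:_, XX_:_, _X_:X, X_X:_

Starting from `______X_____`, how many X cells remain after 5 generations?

6

generation 1: _____XXX____
generation 2: ____X___X___
generation 3: ___XXX_XXX__
generation 4: __X_______X_
generation 5: _XXX_____XXX
count of X: 6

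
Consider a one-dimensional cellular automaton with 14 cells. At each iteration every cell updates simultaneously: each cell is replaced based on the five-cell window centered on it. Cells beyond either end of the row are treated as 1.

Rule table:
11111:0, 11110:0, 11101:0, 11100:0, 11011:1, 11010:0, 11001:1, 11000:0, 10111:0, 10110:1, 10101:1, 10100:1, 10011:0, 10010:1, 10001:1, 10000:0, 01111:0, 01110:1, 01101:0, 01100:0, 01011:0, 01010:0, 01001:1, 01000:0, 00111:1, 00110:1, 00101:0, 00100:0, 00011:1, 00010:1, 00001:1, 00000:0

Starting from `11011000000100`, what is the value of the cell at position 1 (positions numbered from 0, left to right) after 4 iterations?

1

00110000011010
10100001110010
00100111101100
11010100011010
position 1 holds 1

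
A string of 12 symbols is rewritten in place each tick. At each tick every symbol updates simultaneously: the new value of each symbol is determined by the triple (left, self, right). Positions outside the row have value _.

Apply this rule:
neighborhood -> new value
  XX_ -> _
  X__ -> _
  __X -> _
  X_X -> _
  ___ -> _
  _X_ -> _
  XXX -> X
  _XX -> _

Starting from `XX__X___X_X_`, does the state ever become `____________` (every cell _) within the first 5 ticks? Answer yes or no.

____________
all cells are _ at tick 1

yes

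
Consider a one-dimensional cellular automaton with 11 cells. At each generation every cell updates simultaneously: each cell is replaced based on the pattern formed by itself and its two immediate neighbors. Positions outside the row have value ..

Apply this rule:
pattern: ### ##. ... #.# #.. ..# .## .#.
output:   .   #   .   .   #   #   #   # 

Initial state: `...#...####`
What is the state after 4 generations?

#.#.#.##.##

..###.##..#
.##.#.#####
###.#.#...#
#.#.#.##.##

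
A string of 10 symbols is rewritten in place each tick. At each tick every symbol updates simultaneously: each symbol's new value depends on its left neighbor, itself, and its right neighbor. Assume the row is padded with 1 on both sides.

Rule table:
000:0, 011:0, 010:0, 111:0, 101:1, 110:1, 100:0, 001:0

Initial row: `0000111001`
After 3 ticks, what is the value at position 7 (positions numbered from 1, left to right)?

0000001000
0000000000
0000000000
position 7 holds 0

0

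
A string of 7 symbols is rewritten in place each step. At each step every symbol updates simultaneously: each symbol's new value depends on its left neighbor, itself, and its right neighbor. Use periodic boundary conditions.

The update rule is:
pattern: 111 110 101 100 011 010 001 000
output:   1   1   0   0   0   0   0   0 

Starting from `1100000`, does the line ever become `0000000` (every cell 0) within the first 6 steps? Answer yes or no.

0100000
0000000
all cells are 0 at step 2

yes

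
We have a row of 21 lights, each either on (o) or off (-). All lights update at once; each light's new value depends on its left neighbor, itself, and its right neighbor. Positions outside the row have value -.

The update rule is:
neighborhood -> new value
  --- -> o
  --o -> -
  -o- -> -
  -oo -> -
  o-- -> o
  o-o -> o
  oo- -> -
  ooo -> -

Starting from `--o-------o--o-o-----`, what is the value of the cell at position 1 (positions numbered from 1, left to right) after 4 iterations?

o

iteration 1: o--oooooo--o--o-ooooo
iteration 2: -o-------o--o--o-----
iteration 3: --oooooo--o--o--ooooo
iteration 4: o-------o--o--o------
position 1 holds o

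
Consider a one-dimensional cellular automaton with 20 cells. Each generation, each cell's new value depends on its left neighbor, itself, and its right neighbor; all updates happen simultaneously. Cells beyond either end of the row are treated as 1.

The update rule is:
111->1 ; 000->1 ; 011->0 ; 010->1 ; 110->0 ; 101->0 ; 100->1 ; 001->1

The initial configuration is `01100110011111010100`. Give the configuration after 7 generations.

11000011111110110111

generation 1: 00011001101110010111
generation 2: 11100110000101110011
generation 3: 11011001111100101101
generation 4: 10000110111011100000
generation 5: 01111000010001011111
generation 6: 00110111111111001111
generation 7: 11000011111110110111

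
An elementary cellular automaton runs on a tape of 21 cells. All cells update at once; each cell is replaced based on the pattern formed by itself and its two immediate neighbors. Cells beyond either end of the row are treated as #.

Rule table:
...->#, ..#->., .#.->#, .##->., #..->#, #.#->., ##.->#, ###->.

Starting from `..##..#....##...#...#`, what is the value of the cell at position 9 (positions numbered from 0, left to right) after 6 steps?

.

#..##.####..###.###..
##..#....##...#...##.
.##.####..###.###..#.
..#....##...#...##.#.
#.####..###.###..#.#.
#....##...#...##.#.#.
position 9 holds .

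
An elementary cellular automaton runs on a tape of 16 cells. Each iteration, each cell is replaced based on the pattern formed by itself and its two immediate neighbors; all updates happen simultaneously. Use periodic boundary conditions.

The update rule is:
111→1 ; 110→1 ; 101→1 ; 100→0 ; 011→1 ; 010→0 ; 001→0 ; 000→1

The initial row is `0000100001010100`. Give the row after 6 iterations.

1111111110111011

1110001100101001
1110101100010001
1111011101000101
1111111110010011
1111111110000011
1111111110111011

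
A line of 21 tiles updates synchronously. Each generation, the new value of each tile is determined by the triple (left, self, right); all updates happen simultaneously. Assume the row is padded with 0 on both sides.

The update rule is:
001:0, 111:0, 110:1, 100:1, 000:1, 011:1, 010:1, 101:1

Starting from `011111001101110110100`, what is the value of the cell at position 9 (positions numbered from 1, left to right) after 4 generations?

1

generation 1: 010001101111011111111
generation 2: 011101111001110000001
generation 3: 010111001101011111101
generation 4: 011101101111110000111
position 9 holds 1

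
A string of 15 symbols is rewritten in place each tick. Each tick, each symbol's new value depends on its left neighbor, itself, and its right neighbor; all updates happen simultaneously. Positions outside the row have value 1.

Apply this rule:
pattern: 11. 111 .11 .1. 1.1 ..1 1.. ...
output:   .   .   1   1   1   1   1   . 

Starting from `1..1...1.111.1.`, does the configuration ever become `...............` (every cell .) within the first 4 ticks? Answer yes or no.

.1111.1111..111
11...11...111..
..1.11.1.11..11
11111.1111.111.
tick 4 is 11111.1111.111., still not uniform .

no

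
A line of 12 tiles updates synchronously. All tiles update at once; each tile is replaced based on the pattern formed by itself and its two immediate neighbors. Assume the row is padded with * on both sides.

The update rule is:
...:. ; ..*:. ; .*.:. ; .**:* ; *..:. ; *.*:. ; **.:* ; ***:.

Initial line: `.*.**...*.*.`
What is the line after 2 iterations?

...**.......

iteration 1: ...**.......
iteration 2: ...**.......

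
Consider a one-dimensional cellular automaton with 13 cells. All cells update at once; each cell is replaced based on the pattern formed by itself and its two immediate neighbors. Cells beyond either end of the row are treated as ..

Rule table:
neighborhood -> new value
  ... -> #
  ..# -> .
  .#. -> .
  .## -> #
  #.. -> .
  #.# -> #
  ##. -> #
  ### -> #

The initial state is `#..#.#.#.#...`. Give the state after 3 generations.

generation 1: ....#.#.#..##
generation 2: ###..#.#...##
generation 3: ###...#..#.##

###...#..#.##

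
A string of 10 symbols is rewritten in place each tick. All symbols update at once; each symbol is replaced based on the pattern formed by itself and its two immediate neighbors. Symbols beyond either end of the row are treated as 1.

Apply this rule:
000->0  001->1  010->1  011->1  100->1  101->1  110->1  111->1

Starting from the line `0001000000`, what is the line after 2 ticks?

1011100001
1111110011

1111110011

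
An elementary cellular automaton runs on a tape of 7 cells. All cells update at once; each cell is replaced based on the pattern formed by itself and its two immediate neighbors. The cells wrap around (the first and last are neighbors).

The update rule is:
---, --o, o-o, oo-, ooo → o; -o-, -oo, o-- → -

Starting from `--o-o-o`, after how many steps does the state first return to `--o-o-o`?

step 1: -o-o-o-
step 2: o-o-o--
step 3: -o-o--o
step 4: o-o--o-
step 5: -o--o-o
step 6: o--o-o-
step 7: --o-o-o

7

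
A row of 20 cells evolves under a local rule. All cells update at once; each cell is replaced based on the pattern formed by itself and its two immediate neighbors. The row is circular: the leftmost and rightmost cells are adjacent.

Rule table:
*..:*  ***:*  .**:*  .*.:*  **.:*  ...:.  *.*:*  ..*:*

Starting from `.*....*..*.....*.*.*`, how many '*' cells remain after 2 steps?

19

***..******...******
************.*******
count of *: 19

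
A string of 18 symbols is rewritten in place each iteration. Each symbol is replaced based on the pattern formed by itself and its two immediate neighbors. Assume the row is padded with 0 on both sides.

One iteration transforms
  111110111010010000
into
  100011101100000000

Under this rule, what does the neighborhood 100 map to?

At position 11 the neighborhood is 100; the next row has 0 there.

0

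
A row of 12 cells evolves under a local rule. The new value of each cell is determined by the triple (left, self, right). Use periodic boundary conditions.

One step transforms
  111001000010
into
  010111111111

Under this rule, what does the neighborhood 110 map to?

At position 2 the neighborhood is 110; the next row has 0 there.

0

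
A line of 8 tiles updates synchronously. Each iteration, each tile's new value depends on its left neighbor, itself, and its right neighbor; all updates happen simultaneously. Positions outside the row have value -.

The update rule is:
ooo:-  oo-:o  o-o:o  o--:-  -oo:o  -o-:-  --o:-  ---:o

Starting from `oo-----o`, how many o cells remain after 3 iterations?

oo-ooo--
oooo-o-o
o--oo-o-
count of o: 4

4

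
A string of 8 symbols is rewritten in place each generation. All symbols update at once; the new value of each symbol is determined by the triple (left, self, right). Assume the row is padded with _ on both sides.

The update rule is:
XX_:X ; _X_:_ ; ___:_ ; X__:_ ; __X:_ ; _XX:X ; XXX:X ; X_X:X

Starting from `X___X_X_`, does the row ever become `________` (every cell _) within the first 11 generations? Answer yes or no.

_____X__
________
all cells are _ at generation 2

yes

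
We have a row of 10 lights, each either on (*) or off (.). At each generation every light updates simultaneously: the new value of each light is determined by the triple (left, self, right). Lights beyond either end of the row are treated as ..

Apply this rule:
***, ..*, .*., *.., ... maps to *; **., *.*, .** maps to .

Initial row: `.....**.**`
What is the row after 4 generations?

*.****.*.*

generation 1: *****.....
generation 2: .***.*****
generation 3: *.*...***.
generation 4: *.****.*.*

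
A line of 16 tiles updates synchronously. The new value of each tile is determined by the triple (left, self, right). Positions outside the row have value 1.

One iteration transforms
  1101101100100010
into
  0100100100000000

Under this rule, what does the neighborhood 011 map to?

0

At position 3 the neighborhood is 011; the next row has 0 there.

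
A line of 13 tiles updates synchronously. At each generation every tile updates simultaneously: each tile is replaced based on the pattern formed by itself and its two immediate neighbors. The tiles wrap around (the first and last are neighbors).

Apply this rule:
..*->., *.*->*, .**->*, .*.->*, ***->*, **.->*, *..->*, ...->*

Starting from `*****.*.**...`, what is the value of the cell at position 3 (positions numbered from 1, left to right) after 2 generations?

*

generation 1: ************.
generation 2: *************
position 3 holds *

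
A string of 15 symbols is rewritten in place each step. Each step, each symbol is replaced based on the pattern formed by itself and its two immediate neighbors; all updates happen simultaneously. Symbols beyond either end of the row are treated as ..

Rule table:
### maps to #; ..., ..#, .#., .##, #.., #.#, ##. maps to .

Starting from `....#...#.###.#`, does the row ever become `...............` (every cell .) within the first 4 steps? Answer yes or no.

step 1: ...........#...
step 2: ...............
all cells are . at step 2

yes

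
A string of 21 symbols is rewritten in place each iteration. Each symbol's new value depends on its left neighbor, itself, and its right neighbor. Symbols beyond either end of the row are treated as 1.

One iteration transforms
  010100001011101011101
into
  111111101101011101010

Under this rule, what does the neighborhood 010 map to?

1

At position 1 the neighborhood is 010; the next row has 1 there.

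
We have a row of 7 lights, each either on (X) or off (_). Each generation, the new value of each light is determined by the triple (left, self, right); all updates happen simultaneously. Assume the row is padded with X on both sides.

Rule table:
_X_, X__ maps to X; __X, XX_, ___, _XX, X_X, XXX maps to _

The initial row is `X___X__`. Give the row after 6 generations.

generation 1: _X__XX_
generation 2: _XX____
generation 3: ___X___
generation 4: X__XX__
generation 5: _X___X_
generation 6: _XX__X_

_XX__X_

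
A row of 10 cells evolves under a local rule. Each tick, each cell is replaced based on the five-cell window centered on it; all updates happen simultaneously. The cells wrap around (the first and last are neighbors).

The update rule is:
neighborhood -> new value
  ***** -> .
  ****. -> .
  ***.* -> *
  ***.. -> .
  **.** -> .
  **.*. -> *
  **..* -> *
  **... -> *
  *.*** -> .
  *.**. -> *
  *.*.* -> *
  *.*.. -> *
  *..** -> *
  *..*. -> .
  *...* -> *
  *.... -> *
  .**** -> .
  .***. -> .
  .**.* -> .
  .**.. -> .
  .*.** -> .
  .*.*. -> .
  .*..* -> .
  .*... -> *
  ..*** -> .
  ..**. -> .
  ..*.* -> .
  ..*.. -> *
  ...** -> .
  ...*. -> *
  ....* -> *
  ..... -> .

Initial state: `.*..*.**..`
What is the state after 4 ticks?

**....*.**
..****....
*.....**..
***.*...*.

***.*...*.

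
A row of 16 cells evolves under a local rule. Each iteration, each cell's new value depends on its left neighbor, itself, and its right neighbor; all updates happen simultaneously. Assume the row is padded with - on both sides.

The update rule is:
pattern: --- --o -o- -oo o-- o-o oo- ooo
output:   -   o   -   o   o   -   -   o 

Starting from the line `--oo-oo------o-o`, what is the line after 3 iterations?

iteration 1: -oo--o-o----o---
iteration 2: oo-oo---o--o-o--
iteration 3: o--o-o-o-oo---o-

o--o-o-o-oo---o-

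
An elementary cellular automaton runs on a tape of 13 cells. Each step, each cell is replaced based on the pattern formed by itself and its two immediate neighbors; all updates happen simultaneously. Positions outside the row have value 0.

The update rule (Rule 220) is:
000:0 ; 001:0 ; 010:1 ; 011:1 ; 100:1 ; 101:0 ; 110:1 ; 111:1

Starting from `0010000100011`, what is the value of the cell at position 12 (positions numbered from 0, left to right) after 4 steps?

1

step 1: 0011000110011
step 2: 0011100111011
step 3: 0011110111011
step 4: 0011110111011
position 12 holds 1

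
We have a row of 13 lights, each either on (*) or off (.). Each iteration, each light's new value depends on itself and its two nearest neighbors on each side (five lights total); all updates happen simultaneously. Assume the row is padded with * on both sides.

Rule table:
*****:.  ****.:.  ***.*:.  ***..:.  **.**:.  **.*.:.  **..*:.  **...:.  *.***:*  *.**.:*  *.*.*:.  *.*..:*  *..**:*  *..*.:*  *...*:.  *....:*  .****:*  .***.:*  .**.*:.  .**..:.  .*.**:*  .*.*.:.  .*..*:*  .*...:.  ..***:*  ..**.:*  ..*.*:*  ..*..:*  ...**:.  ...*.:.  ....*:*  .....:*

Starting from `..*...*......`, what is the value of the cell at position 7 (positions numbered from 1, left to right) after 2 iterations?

*

.**...*.****.
.*....****...
position 7 holds *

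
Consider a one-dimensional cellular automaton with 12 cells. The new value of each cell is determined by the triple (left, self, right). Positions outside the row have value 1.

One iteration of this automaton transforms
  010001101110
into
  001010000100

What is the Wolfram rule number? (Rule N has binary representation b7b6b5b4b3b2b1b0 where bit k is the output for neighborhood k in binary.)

146

position 9: 111 → 1  (bit 7 = 1)
position 6: 110 → 0  (bit 6 = 0)
position 0: 101 → 0  (bit 5 = 0)
position 2: 100 → 1  (bit 4 = 1)
position 5: 011 → 0  (bit 3 = 0)
position 1: 010 → 0  (bit 2 = 0)
position 4: 001 → 1  (bit 1 = 1)
position 3: 000 → 0  (bit 0 = 0)
bits b7..b0 = 10010010 = 146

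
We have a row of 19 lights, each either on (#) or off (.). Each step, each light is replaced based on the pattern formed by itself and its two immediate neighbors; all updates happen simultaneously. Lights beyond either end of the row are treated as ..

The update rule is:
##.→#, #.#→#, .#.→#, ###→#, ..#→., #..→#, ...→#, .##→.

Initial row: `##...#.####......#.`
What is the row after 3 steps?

#..###.##.#########

.###.##.########.##
..###.##.########.#
#..###.##.#########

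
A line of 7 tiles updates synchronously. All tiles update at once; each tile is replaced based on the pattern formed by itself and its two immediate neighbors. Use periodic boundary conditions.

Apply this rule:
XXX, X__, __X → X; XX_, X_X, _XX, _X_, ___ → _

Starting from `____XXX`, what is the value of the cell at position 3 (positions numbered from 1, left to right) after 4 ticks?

X__X_X_
_XX____
X__X___
_XX_X_X
position 3 holds X

X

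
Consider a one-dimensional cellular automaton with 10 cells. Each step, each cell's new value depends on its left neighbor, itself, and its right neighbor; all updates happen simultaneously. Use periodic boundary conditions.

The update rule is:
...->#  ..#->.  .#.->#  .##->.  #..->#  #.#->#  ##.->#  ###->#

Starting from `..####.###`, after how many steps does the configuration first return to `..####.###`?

step 1: #..####.##
step 2: ##..####.#
step 3: ###..####.
step 4: .###..####
step 5: #.###..###
step 6: ##.###..##
step 7: ###.###..#
step 8: ####.###..
step 9: .####.###.
step 10: ..####.###

10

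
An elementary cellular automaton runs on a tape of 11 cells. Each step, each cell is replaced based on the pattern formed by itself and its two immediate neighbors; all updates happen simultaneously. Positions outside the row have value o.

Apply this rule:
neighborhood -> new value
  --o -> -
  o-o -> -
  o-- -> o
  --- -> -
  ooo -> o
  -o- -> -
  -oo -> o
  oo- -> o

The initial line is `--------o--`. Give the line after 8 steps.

step 1: o--------o-
step 2: oo---------
step 3: ooo--------
step 4: oooo-------
step 5: ooooo------
step 6: oooooo-----
step 7: ooooooo----
step 8: oooooooo---

oooooooo---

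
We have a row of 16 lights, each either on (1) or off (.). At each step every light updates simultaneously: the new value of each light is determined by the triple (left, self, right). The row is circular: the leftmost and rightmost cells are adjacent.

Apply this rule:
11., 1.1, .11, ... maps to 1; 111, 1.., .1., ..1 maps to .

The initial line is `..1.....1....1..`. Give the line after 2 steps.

1...111...11...1
1.1.1.1.1.11.1.1

1.1.1.1.1.11.1.1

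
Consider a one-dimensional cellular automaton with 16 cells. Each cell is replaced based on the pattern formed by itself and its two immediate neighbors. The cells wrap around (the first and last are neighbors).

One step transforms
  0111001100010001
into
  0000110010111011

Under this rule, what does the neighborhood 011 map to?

At position 1 the neighborhood is 011; the next row has 0 there.

0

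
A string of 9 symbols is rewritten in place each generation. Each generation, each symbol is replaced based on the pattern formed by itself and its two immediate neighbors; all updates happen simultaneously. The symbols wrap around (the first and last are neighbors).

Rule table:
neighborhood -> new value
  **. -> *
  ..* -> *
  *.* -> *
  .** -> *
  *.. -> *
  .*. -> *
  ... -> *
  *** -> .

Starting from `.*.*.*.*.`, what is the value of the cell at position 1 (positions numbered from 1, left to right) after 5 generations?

*********
.........
*********  (repeats generation 1; period 2)
generation 5: *********
position 1 holds *

*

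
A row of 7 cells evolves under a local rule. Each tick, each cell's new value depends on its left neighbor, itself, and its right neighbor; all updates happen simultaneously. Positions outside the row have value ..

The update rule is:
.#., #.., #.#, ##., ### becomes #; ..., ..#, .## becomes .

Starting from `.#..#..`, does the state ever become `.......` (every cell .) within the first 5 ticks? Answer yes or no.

no

.##.##.
..##.##
...##.#
....###
.....##
tick 5 is .....##, still not uniform .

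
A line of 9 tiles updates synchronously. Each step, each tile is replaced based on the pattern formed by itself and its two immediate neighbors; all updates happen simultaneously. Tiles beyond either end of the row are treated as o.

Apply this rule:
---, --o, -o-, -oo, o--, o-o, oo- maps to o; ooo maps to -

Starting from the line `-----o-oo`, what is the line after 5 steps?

oooooooo-

step 1: oooooooo-
step 2: -------oo
step 3: oooooooo-  (repeats step 1; period 2)
step 5: oooooooo-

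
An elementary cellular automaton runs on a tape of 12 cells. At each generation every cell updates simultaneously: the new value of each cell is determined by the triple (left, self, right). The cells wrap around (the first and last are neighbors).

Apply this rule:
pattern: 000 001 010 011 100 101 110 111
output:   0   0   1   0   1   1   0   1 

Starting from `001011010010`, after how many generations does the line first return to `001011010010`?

generation 1: 001100111011
generation 2: 100010010100
generation 3: 110011011110
generation 4: 001000101101
generation 5: 101100110011
generation 6: 010010001001
generation 7: 111011001101
generation 8: 110100100010
generation 9: 001110110011
generation 10: 100101001000
generation 11: 110111101100
generation 12: 001011010010

12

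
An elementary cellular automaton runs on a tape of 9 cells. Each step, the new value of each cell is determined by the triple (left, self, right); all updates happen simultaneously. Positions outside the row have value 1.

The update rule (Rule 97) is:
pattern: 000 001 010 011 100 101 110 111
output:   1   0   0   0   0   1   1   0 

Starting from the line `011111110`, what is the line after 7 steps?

100000011
101111000
110001010
010100101
101000010
110011001
010001000

010001000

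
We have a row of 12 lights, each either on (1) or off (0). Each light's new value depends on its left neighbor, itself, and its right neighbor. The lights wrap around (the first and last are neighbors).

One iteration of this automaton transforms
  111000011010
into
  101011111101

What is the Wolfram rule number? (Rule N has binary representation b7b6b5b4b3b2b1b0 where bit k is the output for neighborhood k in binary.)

107

position 1: 111 → 0  (bit 7 = 0)
position 2: 110 → 1  (bit 6 = 1)
position 9: 101 → 1  (bit 5 = 1)
position 3: 100 → 0  (bit 4 = 0)
position 0: 011 → 1  (bit 3 = 1)
position 10: 010 → 0  (bit 2 = 0)
position 6: 001 → 1  (bit 1 = 1)
position 4: 000 → 1  (bit 0 = 1)
bits b7..b0 = 01101011 = 107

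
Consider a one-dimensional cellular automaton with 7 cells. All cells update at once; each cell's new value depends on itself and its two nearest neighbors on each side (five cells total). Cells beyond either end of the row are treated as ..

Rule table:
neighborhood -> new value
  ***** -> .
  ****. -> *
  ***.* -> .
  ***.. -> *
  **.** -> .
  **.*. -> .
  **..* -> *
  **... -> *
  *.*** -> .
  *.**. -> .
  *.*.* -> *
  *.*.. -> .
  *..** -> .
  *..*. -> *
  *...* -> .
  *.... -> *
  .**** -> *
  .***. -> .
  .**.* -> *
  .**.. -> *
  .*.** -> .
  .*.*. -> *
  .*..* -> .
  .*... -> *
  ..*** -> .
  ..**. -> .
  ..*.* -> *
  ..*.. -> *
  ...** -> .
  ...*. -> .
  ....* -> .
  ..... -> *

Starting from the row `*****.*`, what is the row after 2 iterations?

.**.***

.*.*...
.**.***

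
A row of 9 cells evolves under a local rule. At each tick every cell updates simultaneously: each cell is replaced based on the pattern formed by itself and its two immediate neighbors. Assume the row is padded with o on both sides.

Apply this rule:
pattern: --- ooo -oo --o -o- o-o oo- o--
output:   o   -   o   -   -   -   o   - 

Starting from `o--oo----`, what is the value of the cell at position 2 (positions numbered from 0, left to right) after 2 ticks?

tick 1: o--oo-oo-
tick 2: o--oo-oo-
position 2 holds -

-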